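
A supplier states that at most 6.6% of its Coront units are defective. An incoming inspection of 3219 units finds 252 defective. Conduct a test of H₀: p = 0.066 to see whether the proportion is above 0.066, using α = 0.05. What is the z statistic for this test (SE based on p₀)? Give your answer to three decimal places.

p̂ = 252/3219 ≈ 0.078285.
SE = √(p₀(1−p₀)/n) = √(0.061644/3219) = 0.004376.
z = (0.078285 − 0.066)/0.004376 = 0.012285/0.004376 = 2.807.
p-value = P(Z > 2.807) ≈ 0.0025, so at α = 0.05 we reject H₀.

z = 2.807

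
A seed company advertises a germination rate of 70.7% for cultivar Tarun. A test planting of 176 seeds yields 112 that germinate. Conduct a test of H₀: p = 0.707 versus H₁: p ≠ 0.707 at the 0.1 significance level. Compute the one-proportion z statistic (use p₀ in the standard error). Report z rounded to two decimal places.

z = -2.06

p̂ = 112/176 ≈ 0.6364.
Under H₀, SE = √(0.707·0.293/176) = √(0.00117699) = 0.0343.
z = (0.6364 − 0.707)/0.0343 = -0.0706/0.0343 = -2.06.
Two-sided p-value ≈ 2·Φ(−2.059) = 0.0395; since p < α = 0.1, reject H₀.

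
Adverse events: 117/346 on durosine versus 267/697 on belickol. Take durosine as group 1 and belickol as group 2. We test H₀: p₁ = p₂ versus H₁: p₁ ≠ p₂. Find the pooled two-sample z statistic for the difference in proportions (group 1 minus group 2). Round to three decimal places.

p̂₁ = 117/346 ≈ 0.33815, p̂₂ = 267/697 ≈ 0.38307.
Pooled p̂ = (117+267)/(346+697) = 384/1043 = 0.36817.
SE = √(p̂(1−p̂)(1/n₁+1/n₂)) = √(0.36817·0.63183·0.00432489) = √(0.00100606) = 0.03172.
z = (0.33815 − 0.38307)/0.03172 = -0.04492/0.03172 = -1.416.
Two-sided p-value ≈ 2·Φ(−1.416) = 0.1567.

z = -1.416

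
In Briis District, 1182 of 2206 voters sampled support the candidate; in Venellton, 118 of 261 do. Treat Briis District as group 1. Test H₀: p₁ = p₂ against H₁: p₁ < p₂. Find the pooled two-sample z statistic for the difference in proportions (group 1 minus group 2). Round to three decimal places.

z = 2.561

p̂₁ = 1182/2206 ≈ 0.53581, p̂₂ = 118/261 ≈ 0.45211.
Pooled p̂ = (1182+118)/(2206+261) = 1300/2467 = 0.52696.
SE = √(0.249273 × 0.00428473) = 0.03268.
z = (0.53581 − 0.45211)/0.03268 = 0.08370/0.03268 = 2.561.
p-value = P(Z < 2.561) ≈ 0.9948.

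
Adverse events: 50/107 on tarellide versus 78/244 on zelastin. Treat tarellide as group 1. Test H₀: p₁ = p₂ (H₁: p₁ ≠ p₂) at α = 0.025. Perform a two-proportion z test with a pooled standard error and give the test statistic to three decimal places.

p̂₁ = 50/107 ≈ 0.46729, p̂₂ = 78/244 ≈ 0.31967.
Pooled p̂ = (50+78)/(107+244) = 128/351 = 0.36467.
SE = √(p̂(1−p̂)(1/n₁+1/n₂)) = √(0.36467·0.63533·0.0134442) = √(0.00311483) = 0.05581.
z = (0.46729 − 0.31967)/0.05581 = 0.14762/0.05581 = 2.645.
Two-sided p-value ≈ 2·Φ(−2.645) = 0.0082; since p < α = 0.025, reject H₀.

z = 2.645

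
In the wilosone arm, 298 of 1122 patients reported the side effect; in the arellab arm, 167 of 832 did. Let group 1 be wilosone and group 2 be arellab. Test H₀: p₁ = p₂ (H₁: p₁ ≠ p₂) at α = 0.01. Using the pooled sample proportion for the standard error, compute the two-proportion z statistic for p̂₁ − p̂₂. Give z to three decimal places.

z = 3.330

p̂₁ = 298/1122 = 0.265597, p̂₂ = 167/832 = 0.200721.
Pooled p̂ = (298+167)/(1122+832) = 465/1954 = 0.237973.
SE = √(0.181342 × 0.00209319) = 0.019483.
z = (0.265597 − 0.200721)/0.019483 = 0.064876/0.019483 = 3.330.
p-value = 2·P(Z > 3.330) ≈ 0.0009, so at α = 0.01 we reject H₀.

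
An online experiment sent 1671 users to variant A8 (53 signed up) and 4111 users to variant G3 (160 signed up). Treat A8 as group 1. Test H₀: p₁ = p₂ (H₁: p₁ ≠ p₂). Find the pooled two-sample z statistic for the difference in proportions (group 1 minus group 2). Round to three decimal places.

z = -1.318

p̂₁ = 53/1671 = 0.031718, p̂₂ = 160/4111 = 0.038920.
Pooled p̂ = (53+160)/(1671+4111) = 213/5782 = 0.036838.
SE = √(p̂(1−p̂)(1/n₁+1/n₂)) = √(0.036838·0.963162·0.000841694) = √(2.98645e-05) = 0.005465.
z = (0.031718 − 0.038920)/0.005465 = -0.007202/0.005465 = -1.318.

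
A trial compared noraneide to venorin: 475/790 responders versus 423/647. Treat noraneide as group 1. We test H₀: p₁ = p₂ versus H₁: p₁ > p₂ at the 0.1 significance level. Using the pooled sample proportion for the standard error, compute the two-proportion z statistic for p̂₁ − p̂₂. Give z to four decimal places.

z = -2.0459

p̂₁ = 475/790 = 0.601266, p̂₂ = 423/647 = 0.653787.
Pooled p̂ = (475+423)/(790+647) = 898/1437 = 0.624913.
SE = √(0.234397 × 0.00281142) = 0.025671.
z = (0.601266 − 0.653787)/0.025671 = -0.052521/0.025671 = -2.0459.
p-value = P(Z > -2.046) ≈ 0.9796; since p > α = 0.1, fail to reject H₀.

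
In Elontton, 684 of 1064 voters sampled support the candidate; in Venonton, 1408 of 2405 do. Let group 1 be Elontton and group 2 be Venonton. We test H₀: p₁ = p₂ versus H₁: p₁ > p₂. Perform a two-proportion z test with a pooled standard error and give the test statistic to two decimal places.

p̂₁ = 684/1064 = 0.6429, p̂₂ = 1408/2405 = 0.5854.
Pooled p̂ = (684+1408)/(1064+2405) = 2092/3469 = 0.6031.
SE = √(0.23938 × 0.00135565) = 0.0180.
z = (0.6429 − 0.5854)/0.0180 = 0.0575/0.0180 = 3.19.

z = 3.19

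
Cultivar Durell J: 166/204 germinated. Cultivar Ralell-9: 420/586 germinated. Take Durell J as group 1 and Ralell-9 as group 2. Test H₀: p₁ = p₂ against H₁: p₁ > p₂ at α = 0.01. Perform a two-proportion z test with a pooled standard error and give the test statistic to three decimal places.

z = 2.726

p̂₁ = 166/204 ≈ 0.813725, p̂₂ = 420/586 ≈ 0.716724.
Pooled p̂ = (166+420)/(204+586) = 586/790 = 0.741772.
SE = √(p̂(1−p̂)(1/n₁+1/n₂)) = √(0.741772·0.258228·0.00660845) = √(0.00126582) = 0.035578.
z = (0.813725 − 0.716724)/0.035578 = 0.097001/0.035578 = 2.726.
p-value = P(Z > 2.726) ≈ 0.0032. With α = 0.01, reject H₀.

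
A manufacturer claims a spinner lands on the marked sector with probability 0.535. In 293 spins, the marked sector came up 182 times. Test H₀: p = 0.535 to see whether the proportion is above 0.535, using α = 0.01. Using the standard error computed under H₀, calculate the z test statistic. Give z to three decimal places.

z = 2.957

p̂ = 182/293 = 0.62116.
Under H₀, SE = √(0.535·0.465/293) = √(0.000849061) = 0.02914.
z = (0.62116 − 0.535)/0.02914 = 0.08616/0.02914 = 2.957.
p-value = P(Z > 2.957) ≈ 0.0016. With α = 0.01, reject H₀.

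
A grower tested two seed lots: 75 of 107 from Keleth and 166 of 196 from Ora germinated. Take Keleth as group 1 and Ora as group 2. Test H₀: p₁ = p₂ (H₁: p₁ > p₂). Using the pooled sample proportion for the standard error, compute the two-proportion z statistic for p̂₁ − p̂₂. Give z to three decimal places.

z = -3.011

p̂₁ = 75/107 = 0.70093, p̂₂ = 166/196 = 0.84694.
Pooled p̂ = (75+166)/(107+196) = 241/303 = 0.79538.
SE = √(p̂(1−p̂)(1/n₁+1/n₂)) = √(0.79538·0.20462·0.0144478) = √(0.0023514) = 0.04849.
z = (0.70093 − 0.84694)/0.04849 = -0.14601/0.04849 = -3.011.
p-value = P(Z > -3.011) ≈ 0.9987.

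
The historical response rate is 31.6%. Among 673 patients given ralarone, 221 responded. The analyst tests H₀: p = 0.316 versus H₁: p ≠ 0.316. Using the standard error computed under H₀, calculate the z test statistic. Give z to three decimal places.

p̂ = 221/673 = 0.32838.
Standard error under H₀: √(0.316×0.684/673) = 0.01792.
z = (0.32838 − 0.316)/0.01792 = 0.01238/0.01792 = 0.691.
p-value = 2·P(Z > 0.691) ≈ 0.4897.

z = 0.691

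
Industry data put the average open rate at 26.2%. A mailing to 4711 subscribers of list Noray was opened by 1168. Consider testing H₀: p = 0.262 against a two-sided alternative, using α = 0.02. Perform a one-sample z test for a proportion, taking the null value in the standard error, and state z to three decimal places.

z = -2.196

p̂ = 1168/4711 = 0.247930.
Under H₀, SE = √(0.262·0.738/4711) = √(4.10435e-05) = 0.006407.
z = (0.247930 − 0.262)/0.006407 = -0.014070/0.006407 = -2.196.
Two-sided p-value ≈ 2·Φ(−2.196) = 0.0281; since p > α = 0.02, fail to reject H₀.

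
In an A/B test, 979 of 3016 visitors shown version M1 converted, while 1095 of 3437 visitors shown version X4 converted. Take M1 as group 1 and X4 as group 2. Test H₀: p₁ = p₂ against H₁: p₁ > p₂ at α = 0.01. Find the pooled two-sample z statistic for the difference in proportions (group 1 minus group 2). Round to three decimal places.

z = 0.516

p̂₁ = 979/3016 ≈ 0.32460, p̂₂ = 1095/3437 ≈ 0.31859.
Pooled p̂ = (979+1095)/(3016+3437) = 2074/6453 = 0.32140.
SE = √(p̂(1−p̂)(1/n₁+1/n₂)) = √(0.32140·0.67860·0.000622516) = √(0.000135772) = 0.01165.
z = (0.32460 − 0.31859)/0.01165 = 0.00601/0.01165 = 0.516.
p-value = P(Z > 0.516) ≈ 0.3030. With α = 0.01, fail to reject H₀.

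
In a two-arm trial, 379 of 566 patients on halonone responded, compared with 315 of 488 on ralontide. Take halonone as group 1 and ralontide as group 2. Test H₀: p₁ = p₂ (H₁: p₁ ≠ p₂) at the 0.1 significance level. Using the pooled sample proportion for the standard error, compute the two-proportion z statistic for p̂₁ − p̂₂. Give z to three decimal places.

p̂₁ = 379/566 = 0.66961, p̂₂ = 315/488 = 0.64549.
Pooled p̂ = (379+315)/(566+488) = 694/1054 = 0.65844.
SE = √(p̂(1−p̂)(1/n₁+1/n₂)) = √(0.65844·0.34156·0.00381596) = √(0.000858193) = 0.02929.
z = (0.66961 − 0.64549)/0.02929 = 0.02412/0.02929 = 0.823.
Two-sided p-value ≈ 2·Φ(−0.823) = 0.4103, so at α = 0.1 we fail to reject H₀.

z = 0.823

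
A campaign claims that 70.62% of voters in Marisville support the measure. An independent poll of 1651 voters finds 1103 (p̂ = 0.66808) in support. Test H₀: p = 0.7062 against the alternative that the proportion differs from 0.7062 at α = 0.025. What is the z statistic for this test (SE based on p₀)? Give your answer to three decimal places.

z = -3.400

p̂ = 1103/1651 = 0.6680800.
SE = √(p₀(1−p₀)/n) = √(0.20748/1651) = 0.0112103.
z = (0.6680800 − 0.7062)/0.0112103 = -0.0381200/0.0112103 = -3.400.
p-value = 2·P(Z > 3.400) ≈ 0.0007; since p < α = 0.025, reject H₀.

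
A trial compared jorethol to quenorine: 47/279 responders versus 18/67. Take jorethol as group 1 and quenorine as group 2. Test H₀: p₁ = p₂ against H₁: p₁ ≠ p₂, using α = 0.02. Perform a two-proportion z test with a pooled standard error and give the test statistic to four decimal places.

p̂₁ = 47/279 ≈ 0.168459, p̂₂ = 18/67 ≈ 0.268657.
Pooled p̂ = (47+18)/(279+67) = 65/346 = 0.187861.
SE = √(p̂(1−p̂)(1/n₁+1/n₂)) = √(0.187861·0.812139·0.0185096) = √(0.002824) = 0.053141.
z = (0.168459 − 0.268657)/0.053141 = -0.100198/0.053141 = -1.8855.
p-value = 2·P(Z > 1.885) ≈ 0.0594, so at α = 0.02 we fail to reject H₀.

z = -1.8855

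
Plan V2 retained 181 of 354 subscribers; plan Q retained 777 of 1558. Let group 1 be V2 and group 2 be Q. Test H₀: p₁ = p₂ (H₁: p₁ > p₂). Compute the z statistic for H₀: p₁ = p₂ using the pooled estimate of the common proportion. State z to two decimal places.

z = 0.43

p̂₁ = 181/354 = 0.5113, p̂₂ = 777/1558 = 0.4987.
Pooled p̂ = (181+777)/(354+1558) = 958/1912 = 0.5010.
SE = √(0.249999 × 0.00346671) = 0.0294.
z = (0.5113 − 0.4987)/0.0294 = 0.0126/0.0294 = 0.43.
p-value = P(Z > 0.427) ≈ 0.3345.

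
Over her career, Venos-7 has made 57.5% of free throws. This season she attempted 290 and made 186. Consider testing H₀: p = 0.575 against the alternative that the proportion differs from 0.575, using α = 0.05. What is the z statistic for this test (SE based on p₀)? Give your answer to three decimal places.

p̂ = 186/290 ≈ 0.64138.
SE = √(p₀(1−p₀)/n) = √(0.24438/290) = 0.02903.
z = (0.64138 − 0.575)/0.02903 = 0.06638/0.02903 = 2.287.
Two-sided p-value ≈ 2·Φ(−2.287) = 0.0222. With α = 0.05, reject H₀.

z = 2.287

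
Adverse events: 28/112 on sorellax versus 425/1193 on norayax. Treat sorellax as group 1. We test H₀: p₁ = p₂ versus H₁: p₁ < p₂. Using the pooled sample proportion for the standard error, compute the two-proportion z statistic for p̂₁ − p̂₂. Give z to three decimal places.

p̂₁ = 28/112 ≈ 0.25000, p̂₂ = 425/1193 ≈ 0.35624.
Pooled p̂ = (28+425)/(112+1193) = 453/1305 = 0.34713.
SE = √(p̂(1−p̂)(1/n₁+1/n₂)) = √(0.34713·0.65287·0.00976679) = √(0.00221345) = 0.04705.
z = (0.25000 − 0.35624)/0.04705 = -0.10624/0.04705 = -2.258.
p-value = P(Z < -2.258) ≈ 0.0120.

z = -2.258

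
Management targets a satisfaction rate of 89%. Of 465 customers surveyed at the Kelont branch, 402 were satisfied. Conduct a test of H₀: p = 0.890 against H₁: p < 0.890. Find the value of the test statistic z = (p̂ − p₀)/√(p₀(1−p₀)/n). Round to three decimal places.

p̂ = 402/465 ≈ 0.86452.
SE = √(p₀(1−p₀)/n) = √(0.0979/465) = 0.01451.
z = (0.86452 − 0.89)/0.01451 = -0.02548/0.01451 = -1.756.
p-value = P(Z < -1.756) ≈ 0.0395.

z = -1.756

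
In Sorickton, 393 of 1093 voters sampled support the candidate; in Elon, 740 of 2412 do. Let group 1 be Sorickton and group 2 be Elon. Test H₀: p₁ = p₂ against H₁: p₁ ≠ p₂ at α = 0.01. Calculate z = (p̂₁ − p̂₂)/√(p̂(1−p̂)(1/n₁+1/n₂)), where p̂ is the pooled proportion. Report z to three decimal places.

z = 3.094

p̂₁ = 393/1093 ≈ 0.35956, p̂₂ = 740/2412 ≈ 0.30680.
Pooled p̂ = (393+740)/(1093+2412) = 1133/3505 = 0.32325.
SE = √(p̂(1−p̂)(1/n₁+1/n₂)) = √(0.32325·0.67675·0.00132951) = √(0.000290843) = 0.01705.
z = (0.35956 − 0.30680)/0.01705 = 0.05276/0.01705 = 3.094.
p-value = 2·P(Z > 3.094) ≈ 0.0020; since p < α = 0.01, reject H₀.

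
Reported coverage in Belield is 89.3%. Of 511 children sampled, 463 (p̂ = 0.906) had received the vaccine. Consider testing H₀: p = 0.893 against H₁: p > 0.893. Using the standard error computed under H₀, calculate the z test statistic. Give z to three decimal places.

p̂ = 463/511 = 0.90607.
Under H₀, SE = √(0.893·0.107/511) = √(0.000186988) = 0.01367.
z = (0.90607 − 0.893)/0.01367 = 0.01307/0.01367 = 0.956.

z = 0.956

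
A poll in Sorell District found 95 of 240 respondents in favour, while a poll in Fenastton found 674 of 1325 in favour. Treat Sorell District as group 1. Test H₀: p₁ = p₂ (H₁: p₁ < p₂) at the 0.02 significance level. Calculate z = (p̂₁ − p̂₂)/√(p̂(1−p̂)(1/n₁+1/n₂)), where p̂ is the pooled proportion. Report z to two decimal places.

z = -3.22

p̂₁ = 95/240 = 0.3958, p̂₂ = 674/1325 = 0.5087.
Pooled p̂ = (95+674)/(240+1325) = 769/1565 = 0.4914.
SE = √(p̂(1−p̂)(1/n₁+1/n₂)) = √(0.4914·0.5086·0.00492138) = √(0.00122998) = 0.0351.
z = (0.3958 − 0.5087)/0.0351 = -0.1129/0.0351 = -3.22.
p-value = P(Z < -3.218) ≈ 0.0006. With α = 0.02, reject H₀.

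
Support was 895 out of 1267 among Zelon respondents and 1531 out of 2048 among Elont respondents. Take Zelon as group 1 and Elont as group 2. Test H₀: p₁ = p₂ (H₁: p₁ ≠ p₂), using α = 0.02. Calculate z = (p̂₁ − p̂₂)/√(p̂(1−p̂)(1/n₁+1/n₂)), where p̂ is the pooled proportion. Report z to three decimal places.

z = -2.600

p̂₁ = 895/1267 ≈ 0.706393, p̂₂ = 1531/2048 ≈ 0.747559.
Pooled p̂ = (895+1531)/(1267+2048) = 2426/3315 = 0.731825.
SE = √(p̂(1−p̂)(1/n₁+1/n₂)) = √(0.731825·0.268175·0.00127755) = √(0.000250728) = 0.015834.
z = (0.706393 − 0.747559)/0.015834 = -0.041166/0.015834 = -2.600.
Two-sided p-value ≈ 2·Φ(−2.600) = 0.0093; since p < α = 0.02, reject H₀.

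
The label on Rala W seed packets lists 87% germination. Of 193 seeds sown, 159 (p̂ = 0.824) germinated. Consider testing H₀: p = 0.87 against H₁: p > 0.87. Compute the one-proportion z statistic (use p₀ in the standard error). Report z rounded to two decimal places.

z = -1.91

p̂ = 159/193 ≈ 0.8238.
Standard error under H₀: √(0.87×0.13/193) = 0.0242.
z = (0.8238 − 0.87)/0.0242 = -0.0462/0.0242 = -1.91.
p-value = P(Z > -1.907) ≈ 0.9717.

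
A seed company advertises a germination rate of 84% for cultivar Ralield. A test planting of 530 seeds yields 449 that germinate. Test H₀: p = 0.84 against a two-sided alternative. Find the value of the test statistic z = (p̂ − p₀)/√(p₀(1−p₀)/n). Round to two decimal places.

p̂ = 449/530 = 0.8472.
Under H₀, SE = √(0.84·0.16/530) = √(0.000253585) = 0.0159.
z = (0.8472 − 0.84)/0.0159 = 0.0072/0.0159 = 0.45.

z = 0.45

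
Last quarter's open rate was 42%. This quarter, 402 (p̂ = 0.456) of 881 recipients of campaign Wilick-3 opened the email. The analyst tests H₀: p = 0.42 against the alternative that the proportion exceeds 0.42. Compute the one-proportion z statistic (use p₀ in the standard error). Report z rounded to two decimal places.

p̂ = 402/881 = 0.45630.
SE = √(p₀(1−p₀)/n) = √(0.2436/881) = 0.01663.
z = (0.45630 − 0.42)/0.01663 = 0.03630/0.01663 = 2.18.
p-value = P(Z > 2.183) ≈ 0.0145.

z = 2.18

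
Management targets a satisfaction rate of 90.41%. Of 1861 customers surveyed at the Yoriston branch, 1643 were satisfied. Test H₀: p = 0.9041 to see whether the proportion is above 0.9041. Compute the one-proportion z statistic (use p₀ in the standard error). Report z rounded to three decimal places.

p̂ = 1643/1861 ≈ 0.882859.
Under H₀, SE = √(0.9041·0.0959/1861) = √(4.65896e-05) = 0.006826.
z = (0.882859 − 0.9041)/0.006826 = -0.021241/0.006826 = -3.112.

z = -3.112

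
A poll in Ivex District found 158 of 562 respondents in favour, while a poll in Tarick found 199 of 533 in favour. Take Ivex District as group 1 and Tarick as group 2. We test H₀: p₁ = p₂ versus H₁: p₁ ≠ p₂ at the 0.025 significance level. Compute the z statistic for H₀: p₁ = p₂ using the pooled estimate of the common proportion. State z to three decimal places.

p̂₁ = 158/562 = 0.28114, p̂₂ = 199/533 = 0.37336.
Pooled p̂ = (158+199)/(562+533) = 357/1095 = 0.32603.
SE = √(p̂(1−p̂)(1/n₁+1/n₂)) = √(0.32603·0.67397·0.00365553) = √(0.000803243) = 0.02834.
z = (0.28114 − 0.37336)/0.02834 = -0.09222/0.02834 = -3.254.
p-value = 2·P(Z > 3.254) ≈ 0.0011. With α = 0.025, reject H₀.

z = -3.254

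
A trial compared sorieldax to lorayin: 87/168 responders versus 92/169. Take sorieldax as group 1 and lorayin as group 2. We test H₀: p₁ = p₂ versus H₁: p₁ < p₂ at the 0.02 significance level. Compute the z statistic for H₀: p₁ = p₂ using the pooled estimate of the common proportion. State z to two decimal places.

z = -0.49

p̂₁ = 87/168 ≈ 0.5179, p̂₂ = 92/169 ≈ 0.5444.
Pooled p̂ = (87+92)/(168+169) = 179/337 = 0.5312.
SE = √(p̂(1−p̂)(1/n₁+1/n₂)) = √(0.5312·0.4688·0.0118695) = √(0.00295586) = 0.0544.
z = (0.5179 − 0.5444)/0.0544 = -0.0265/0.0544 = -0.49.
p-value = P(Z < -0.488) ≈ 0.3128; since p > α = 0.02, fail to reject H₀.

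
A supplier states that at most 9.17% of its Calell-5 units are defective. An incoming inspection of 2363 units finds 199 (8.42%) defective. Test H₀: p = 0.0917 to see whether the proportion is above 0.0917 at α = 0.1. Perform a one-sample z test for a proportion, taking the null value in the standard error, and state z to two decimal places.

z = -1.26

p̂ = 199/2363 = 0.08421.
Under H₀, SE = √(0.0917·0.9083/2363) = √(3.5248e-05) = 0.00594.
z = (0.08421 − 0.0917)/0.00594 = -0.00749/0.00594 = -1.26.
p-value = P(Z > -1.261) ≈ 0.8963, so at α = 0.1 we fail to reject H₀.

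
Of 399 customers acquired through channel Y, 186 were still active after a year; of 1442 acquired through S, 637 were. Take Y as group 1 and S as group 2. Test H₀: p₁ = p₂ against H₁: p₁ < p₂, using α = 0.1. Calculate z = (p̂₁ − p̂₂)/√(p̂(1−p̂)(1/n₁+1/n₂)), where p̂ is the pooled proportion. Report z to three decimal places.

p̂₁ = 186/399 = 0.46617, p̂₂ = 637/1442 = 0.44175.
Pooled p̂ = (186+637)/(399+1442) = 823/1841 = 0.44704.
SE = √(0.247195 × 0.00319975) = 0.02812.
z = (0.46617 − 0.44175)/0.02812 = 0.02442/0.02812 = 0.868.
p-value = P(Z < 0.868) ≈ 0.8074, so at α = 0.1 we fail to reject H₀.

z = 0.868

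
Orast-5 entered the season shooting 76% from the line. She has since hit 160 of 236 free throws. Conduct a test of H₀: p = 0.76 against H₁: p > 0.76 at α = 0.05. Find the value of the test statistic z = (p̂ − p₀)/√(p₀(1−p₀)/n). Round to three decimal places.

p̂ = 160/236 ≈ 0.67797.
Standard error under H₀: √(0.76×0.24/236) = 0.02780.
z = (0.67797 − 0.76)/0.02780 = -0.08203/0.02780 = -2.951.
p-value = P(Z > -2.951) ≈ 0.9984; since p > α = 0.05, fail to reject H₀.

z = -2.951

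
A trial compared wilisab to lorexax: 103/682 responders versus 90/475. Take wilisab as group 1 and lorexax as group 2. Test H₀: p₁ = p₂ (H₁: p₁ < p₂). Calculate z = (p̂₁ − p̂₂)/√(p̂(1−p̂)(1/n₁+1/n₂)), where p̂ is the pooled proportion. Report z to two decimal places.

p̂₁ = 103/682 ≈ 0.1510, p̂₂ = 90/475 ≈ 0.1895.
Pooled p̂ = (103+90)/(682+475) = 193/1157 = 0.1668.
SE = √(0.138985 × 0.00357154) = 0.0223.
z = (0.1510 − 0.1895)/0.0223 = -0.0385/0.0223 = -1.73.

z = -1.73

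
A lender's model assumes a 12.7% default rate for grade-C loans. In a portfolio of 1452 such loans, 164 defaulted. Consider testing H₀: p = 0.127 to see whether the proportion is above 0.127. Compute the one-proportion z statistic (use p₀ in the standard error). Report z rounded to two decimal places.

z = -1.61

p̂ = 164/1452 = 0.11295.
Under H₀, SE = √(0.127·0.873/1452) = √(7.63574e-05) = 0.00874.
z = (0.11295 − 0.127)/0.00874 = -0.01405/0.00874 = -1.61.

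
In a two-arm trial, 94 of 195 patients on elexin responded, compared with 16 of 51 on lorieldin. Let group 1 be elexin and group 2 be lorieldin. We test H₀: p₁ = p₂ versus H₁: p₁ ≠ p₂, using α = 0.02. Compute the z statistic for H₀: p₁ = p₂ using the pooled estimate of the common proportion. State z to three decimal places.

z = 2.153

p̂₁ = 94/195 = 0.482051, p̂₂ = 16/51 = 0.313725.
Pooled p̂ = (94+16)/(195+51) = 110/246 = 0.447154.
SE = √(0.247207 × 0.024736) = 0.078198.
z = (0.482051 − 0.313725)/0.078198 = 0.168326/0.078198 = 2.153.
p-value = 2·P(Z > 2.153) ≈ 0.0314; since p > α = 0.02, fail to reject H₀.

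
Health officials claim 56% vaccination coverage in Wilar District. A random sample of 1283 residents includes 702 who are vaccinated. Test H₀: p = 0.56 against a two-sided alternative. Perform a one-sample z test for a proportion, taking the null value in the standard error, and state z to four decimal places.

z = -0.9269

p̂ = 702/1283 ≈ 0.547155.
Standard error under H₀: √(0.56×0.44/1283) = 0.013858.
z = (0.547155 − 0.56)/0.013858 = -0.012845/0.013858 = -0.9269.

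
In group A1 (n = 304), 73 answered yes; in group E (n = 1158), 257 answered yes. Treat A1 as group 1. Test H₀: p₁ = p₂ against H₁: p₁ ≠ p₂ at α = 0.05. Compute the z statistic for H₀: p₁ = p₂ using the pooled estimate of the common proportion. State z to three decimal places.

z = 0.675

p̂₁ = 73/304 ≈ 0.240132, p̂₂ = 257/1158 ≈ 0.221934.
Pooled p̂ = (73+257)/(304+1158) = 330/1462 = 0.225718.
SE = √(0.174769 × 0.00415303) = 0.026941.
z = (0.240132 − 0.221934)/0.026941 = 0.018198/0.026941 = 0.675.
Two-sided p-value ≈ 2·Φ(−0.675) = 0.4994, so at α = 0.05 we fail to reject H₀.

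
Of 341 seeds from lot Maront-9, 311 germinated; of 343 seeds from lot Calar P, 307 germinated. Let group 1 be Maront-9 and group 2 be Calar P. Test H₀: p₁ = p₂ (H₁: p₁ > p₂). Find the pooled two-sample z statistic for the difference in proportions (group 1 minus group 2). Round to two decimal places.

p̂₁ = 311/341 ≈ 0.9120, p̂₂ = 307/343 ≈ 0.8950.
Pooled p̂ = (311+307)/(341+343) = 618/684 = 0.9035.
SE = √(0.0871807 × 0.005848) = 0.0226.
z = (0.9120 − 0.8950)/0.0226 = 0.0170/0.0226 = 0.75.

z = 0.75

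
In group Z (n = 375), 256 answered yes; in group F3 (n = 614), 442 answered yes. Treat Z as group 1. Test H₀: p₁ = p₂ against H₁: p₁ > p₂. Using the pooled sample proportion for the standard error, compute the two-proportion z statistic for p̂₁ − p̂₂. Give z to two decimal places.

z = -1.25

p̂₁ = 256/375 ≈ 0.68267, p̂₂ = 442/614 ≈ 0.71987.
Pooled p̂ = (256+442)/(375+614) = 698/989 = 0.70576.
SE = √(p̂(1−p̂)(1/n₁+1/n₂)) = √(0.70576·0.29424·0.00429533) = √(0.000891975) = 0.02987.
z = (0.68267 − 0.71987)/0.02987 = -0.03720/0.02987 = -1.25.
p-value = P(Z > -1.246) ≈ 0.8936.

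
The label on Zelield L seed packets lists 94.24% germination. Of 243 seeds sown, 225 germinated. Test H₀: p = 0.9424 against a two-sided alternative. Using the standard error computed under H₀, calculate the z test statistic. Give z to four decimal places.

z = -1.1022

p̂ = 225/243 ≈ 0.925926.
Under H₀, SE = √(0.9424·0.0576/243) = √(0.000223384) = 0.014946.
z = (0.925926 − 0.9424)/0.014946 = -0.016474/0.014946 = -1.1022.
Two-sided p-value ≈ 2·Φ(−1.102) = 0.2704.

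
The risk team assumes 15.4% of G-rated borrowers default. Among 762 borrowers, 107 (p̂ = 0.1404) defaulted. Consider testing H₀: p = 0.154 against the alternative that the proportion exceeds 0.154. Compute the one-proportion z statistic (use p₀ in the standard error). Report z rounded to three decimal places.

p̂ = 107/762 ≈ 0.140420.
SE = √(p₀(1−p₀)/n) = √(0.13028/762) = 0.013076.
z = (0.140420 − 0.154)/0.013076 = -0.013580/0.013076 = -1.039.

z = -1.039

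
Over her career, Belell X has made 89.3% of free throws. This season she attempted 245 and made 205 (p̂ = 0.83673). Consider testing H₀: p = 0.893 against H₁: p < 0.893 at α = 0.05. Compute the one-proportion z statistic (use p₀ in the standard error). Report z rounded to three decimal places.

p̂ = 205/245 = 0.83673.
SE = √(p₀(1−p₀)/n) = √(0.095551/245) = 0.01975.
z = (0.83673 − 0.893)/0.01975 = -0.05627/0.01975 = -2.849.
p-value = P(Z < -2.849) ≈ 0.0022. With α = 0.05, reject H₀.

z = -2.849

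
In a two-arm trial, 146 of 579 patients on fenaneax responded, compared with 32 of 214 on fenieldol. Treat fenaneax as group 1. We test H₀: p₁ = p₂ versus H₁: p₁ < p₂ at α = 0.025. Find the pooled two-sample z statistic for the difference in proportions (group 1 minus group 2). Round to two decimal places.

p̂₁ = 146/579 = 0.2522, p̂₂ = 32/214 = 0.1495.
Pooled p̂ = (146+32)/(579+214) = 178/793 = 0.2245.
SE = √(p̂(1−p̂)(1/n₁+1/n₂)) = √(0.2245·0.7755·0.00640001) = √(0.00111411) = 0.0334.
z = (0.2522 − 0.1495)/0.0334 = 0.1027/0.0334 = 3.07.
p-value = P(Z < 3.075) ≈ 0.9989. With α = 0.025, fail to reject H₀.

z = 3.07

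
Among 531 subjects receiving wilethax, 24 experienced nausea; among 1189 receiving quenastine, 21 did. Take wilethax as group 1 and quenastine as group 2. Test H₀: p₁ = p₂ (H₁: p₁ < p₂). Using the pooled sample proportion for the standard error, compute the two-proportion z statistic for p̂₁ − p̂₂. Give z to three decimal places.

z = 3.305

p̂₁ = 24/531 ≈ 0.045198, p̂₂ = 21/1189 ≈ 0.017662.
Pooled p̂ = (24+21)/(531+1189) = 45/1720 = 0.026163.
SE = √(0.0254783 × 0.00272428) = 0.008331.
z = (0.045198 − 0.017662)/0.008331 = 0.027536/0.008331 = 3.305.
p-value = P(Z < 3.305) ≈ 0.9995.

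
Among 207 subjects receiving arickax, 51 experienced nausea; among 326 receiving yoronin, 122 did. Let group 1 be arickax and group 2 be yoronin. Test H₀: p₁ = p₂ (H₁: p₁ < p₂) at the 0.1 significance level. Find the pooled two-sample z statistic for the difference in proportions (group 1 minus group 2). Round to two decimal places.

z = -3.07

p̂₁ = 51/207 ≈ 0.2464, p̂₂ = 122/326 ≈ 0.3742.
Pooled p̂ = (51+122)/(207+326) = 173/533 = 0.3246.
SE = √(0.219227 × 0.0078984) = 0.0416.
z = (0.2464 − 0.3742)/0.0416 = -0.1278/0.0416 = -3.07.
p-value = P(Z < -3.073) ≈ 0.0011. With α = 0.1, reject H₀.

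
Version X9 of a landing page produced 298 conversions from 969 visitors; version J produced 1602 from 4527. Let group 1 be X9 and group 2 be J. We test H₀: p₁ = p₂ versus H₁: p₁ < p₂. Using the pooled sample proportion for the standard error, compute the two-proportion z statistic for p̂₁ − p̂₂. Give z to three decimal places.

z = -2.753

p̂₁ = 298/969 = 0.307534, p̂₂ = 1602/4527 = 0.353877.
Pooled p̂ = (298+1602)/(969+4527) = 1900/5496 = 0.345706.
SE = √(p̂(1−p̂)(1/n₁+1/n₂)) = √(0.345706·0.654294·0.00125289) = √(0.000283395) = 0.016834.
z = (0.307534 − 0.353877)/0.016834 = -0.046343/0.016834 = -2.753.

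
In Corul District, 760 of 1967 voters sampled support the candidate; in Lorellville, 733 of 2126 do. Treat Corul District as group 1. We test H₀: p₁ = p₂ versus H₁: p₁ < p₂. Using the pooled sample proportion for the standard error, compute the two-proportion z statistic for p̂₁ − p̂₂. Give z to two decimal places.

z = 2.76

p̂₁ = 760/1967 = 0.38638, p̂₂ = 733/2126 = 0.34478.
Pooled p̂ = (760+733)/(1967+2126) = 1493/4093 = 0.36477.
SE = √(0.231713 × 0.000978755) = 0.01506.
z = (0.38638 − 0.34478)/0.01506 = 0.04160/0.01506 = 2.76.
p-value = P(Z < 2.762) ≈ 0.9971.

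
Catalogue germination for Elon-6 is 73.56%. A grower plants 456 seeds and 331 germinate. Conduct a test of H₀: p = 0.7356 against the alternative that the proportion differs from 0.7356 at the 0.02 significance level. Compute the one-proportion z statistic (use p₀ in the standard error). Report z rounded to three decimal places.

z = -0.471

p̂ = 331/456 = 0.72588.
Under H₀, SE = √(0.7356·0.2644/456) = √(0.000426519) = 0.02065.
z = (0.72588 − 0.7356)/0.02065 = -0.00972/0.02065 = -0.471.
Two-sided p-value ≈ 2·Φ(−0.471) = 0.6378. With α = 0.02, fail to reject H₀.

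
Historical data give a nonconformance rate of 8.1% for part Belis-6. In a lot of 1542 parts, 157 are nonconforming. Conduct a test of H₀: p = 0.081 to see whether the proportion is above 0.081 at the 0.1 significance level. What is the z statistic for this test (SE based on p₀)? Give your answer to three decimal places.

z = 2.996

p̂ = 157/1542 ≈ 0.10182.
Standard error under H₀: √(0.081×0.919/1542) = 0.00695.
z = (0.10182 − 0.081)/0.00695 = 0.02082/0.00695 = 2.996.
p-value = P(Z > 2.996) ≈ 0.0014, so at α = 0.1 we reject H₀.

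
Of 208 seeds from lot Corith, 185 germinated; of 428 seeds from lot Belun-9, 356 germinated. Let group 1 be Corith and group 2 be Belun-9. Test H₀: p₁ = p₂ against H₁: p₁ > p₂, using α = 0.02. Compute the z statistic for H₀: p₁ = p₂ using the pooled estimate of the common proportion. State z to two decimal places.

p̂₁ = 185/208 = 0.8894, p̂₂ = 356/428 = 0.8318.
Pooled p̂ = (185+356)/(208+428) = 541/636 = 0.8506.
SE = √(p̂(1−p̂)(1/n₁+1/n₂)) = √(0.8506·0.1494·0.00714414) = √(0.00090773) = 0.0301.
z = (0.8894 − 0.8318)/0.0301 = 0.0576/0.0301 = 1.91.
p-value = P(Z > 1.913) ≈ 0.0278. With α = 0.02, fail to reject H₀.

z = 1.91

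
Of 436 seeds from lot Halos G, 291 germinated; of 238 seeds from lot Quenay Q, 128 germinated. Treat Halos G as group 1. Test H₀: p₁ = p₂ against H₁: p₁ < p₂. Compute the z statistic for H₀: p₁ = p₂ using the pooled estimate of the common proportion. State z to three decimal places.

p̂₁ = 291/436 = 0.66743, p̂₂ = 128/238 = 0.53782.
Pooled p̂ = (291+128)/(436+238) = 419/674 = 0.62166.
SE = √(p̂(1−p̂)(1/n₁+1/n₂)) = √(0.62166·0.37834·0.00649526) = √(0.00152767) = 0.03909.
z = (0.66743 − 0.53782)/0.03909 = 0.12961/0.03909 = 3.316.
p-value = P(Z < 3.316) ≈ 0.9995.

z = 3.316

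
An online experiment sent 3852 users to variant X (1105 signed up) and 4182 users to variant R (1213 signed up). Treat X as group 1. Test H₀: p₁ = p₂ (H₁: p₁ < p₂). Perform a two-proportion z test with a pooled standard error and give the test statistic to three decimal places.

z = -0.315

p̂₁ = 1105/3852 ≈ 0.28686, p̂₂ = 1213/4182 ≈ 0.29005.
Pooled p̂ = (1105+1213)/(3852+4182) = 2318/8034 = 0.28852.
SE = √(0.205278 × 0.000498725) = 0.01012.
z = (0.28686 − 0.29005)/0.01012 = -0.00319/0.01012 = -0.315.
p-value = P(Z < -0.315) ≈ 0.3763.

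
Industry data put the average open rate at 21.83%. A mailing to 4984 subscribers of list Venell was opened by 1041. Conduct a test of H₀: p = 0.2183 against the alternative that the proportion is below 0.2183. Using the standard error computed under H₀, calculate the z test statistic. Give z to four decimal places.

p̂ = 1041/4984 = 0.2088684.
SE = √(p₀(1−p₀)/n) = √(0.17065/4984) = 0.0058514.
z = (0.2088684 − 0.2183)/0.0058514 = -0.0094316/0.0058514 = -1.6119.

z = -1.6119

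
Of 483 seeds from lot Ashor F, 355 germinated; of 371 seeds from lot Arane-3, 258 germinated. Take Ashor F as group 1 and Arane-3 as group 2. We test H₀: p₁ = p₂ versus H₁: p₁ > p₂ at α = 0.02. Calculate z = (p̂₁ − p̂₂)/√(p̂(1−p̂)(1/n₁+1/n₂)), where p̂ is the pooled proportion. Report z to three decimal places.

z = 1.274

p̂₁ = 355/483 ≈ 0.73499, p̂₂ = 258/371 ≈ 0.69542.
Pooled p̂ = (355+258)/(483+371) = 613/854 = 0.71780.
SE = √(0.202564 × 0.00476581) = 0.03107.
z = (0.73499 − 0.69542)/0.03107 = 0.03957/0.03107 = 1.274.
p-value = P(Z > 1.274) ≈ 0.1014. With α = 0.02, fail to reject H₀.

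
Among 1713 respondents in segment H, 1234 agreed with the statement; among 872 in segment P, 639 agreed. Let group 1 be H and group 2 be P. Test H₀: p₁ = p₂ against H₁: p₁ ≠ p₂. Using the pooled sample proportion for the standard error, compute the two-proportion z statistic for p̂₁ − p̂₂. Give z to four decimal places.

z = -0.6686

p̂₁ = 1234/1713 = 0.7203736, p̂₂ = 639/872 = 0.7327982.
Pooled p̂ = (1234+639)/(1713+872) = 1873/2585 = 0.7245648.
SE = √(0.199571 × 0.00173056) = 0.0185841.
z = (0.7203736 − 0.7327982)/0.0185841 = -0.0124246/0.0185841 = -0.6686.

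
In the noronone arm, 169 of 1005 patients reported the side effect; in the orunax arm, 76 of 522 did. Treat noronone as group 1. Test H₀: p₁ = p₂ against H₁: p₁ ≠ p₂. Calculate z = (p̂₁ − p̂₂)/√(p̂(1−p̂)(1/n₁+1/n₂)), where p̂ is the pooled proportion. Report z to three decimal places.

p̂₁ = 169/1005 ≈ 0.16816, p̂₂ = 76/522 ≈ 0.14559.
Pooled p̂ = (169+76)/(1005+522) = 245/1527 = 0.16045.
SE = √(0.134703 × 0.00291073) = 0.01980.
z = (0.16816 − 0.14559)/0.01980 = 0.02257/0.01980 = 1.140.
p-value = 2·P(Z > 1.140) ≈ 0.2545.

z = 1.140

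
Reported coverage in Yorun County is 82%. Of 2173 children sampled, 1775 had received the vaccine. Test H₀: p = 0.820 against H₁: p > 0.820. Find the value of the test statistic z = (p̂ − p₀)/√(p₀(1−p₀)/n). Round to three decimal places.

z = -0.383

p̂ = 1775/2173 = 0.81684.
Standard error under H₀: √(0.82×0.18/2173) = 0.00824.
z = (0.81684 − 0.82)/0.00824 = -0.00316/0.00824 = -0.383.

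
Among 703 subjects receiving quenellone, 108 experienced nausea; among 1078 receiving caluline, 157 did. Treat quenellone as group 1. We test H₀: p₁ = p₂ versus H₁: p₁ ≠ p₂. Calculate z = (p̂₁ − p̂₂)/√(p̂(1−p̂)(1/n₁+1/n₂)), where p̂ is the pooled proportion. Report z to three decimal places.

p̂₁ = 108/703 = 0.15363, p̂₂ = 157/1078 = 0.14564.
Pooled p̂ = (108+157)/(703+1078) = 265/1781 = 0.14879.
SE = √(p̂(1−p̂)(1/n₁+1/n₂)) = √(0.14879·0.85121·0.00235012) = √(0.000297651) = 0.01725.
z = (0.15363 − 0.14564)/0.01725 = 0.00799/0.01725 = 0.463.

z = 0.463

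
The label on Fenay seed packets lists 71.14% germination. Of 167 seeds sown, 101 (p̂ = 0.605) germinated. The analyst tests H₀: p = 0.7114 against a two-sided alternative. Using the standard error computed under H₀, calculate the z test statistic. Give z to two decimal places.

z = -3.04

p̂ = 101/167 ≈ 0.6048.
Standard error under H₀: √(0.7114×0.2886/167) = 0.0351.
z = (0.6048 − 0.7114)/0.0351 = -0.1066/0.0351 = -3.04.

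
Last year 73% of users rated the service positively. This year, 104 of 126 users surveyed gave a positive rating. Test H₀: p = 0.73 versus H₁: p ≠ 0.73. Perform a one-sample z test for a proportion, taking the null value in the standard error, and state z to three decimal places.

p̂ = 104/126 ≈ 0.82540.
Standard error under H₀: √(0.73×0.27/126) = 0.03955.
z = (0.82540 − 0.73)/0.03955 = 0.09540/0.03955 = 2.412.

z = 2.412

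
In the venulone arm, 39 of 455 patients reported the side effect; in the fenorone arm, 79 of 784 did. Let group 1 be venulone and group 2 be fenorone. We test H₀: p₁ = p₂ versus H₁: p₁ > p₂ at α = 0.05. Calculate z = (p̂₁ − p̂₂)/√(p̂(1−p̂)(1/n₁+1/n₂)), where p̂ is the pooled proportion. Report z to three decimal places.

p̂₁ = 39/455 = 0.085714, p̂₂ = 79/784 = 0.100765.
Pooled p̂ = (39+79)/(455+784) = 118/1239 = 0.095238.
SE = √(0.0861678 × 0.00347331) = 0.017300.
z = (0.085714 − 0.100765)/0.017300 = -0.015051/0.017300 = -0.870.
p-value = P(Z > -0.870) ≈ 0.8079, so at α = 0.05 we fail to reject H₀.

z = -0.870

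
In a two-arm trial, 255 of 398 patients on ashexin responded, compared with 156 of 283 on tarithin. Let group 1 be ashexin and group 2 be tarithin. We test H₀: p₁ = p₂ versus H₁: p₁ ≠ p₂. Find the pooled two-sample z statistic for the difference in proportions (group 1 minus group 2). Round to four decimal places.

z = 2.3522

p̂₁ = 255/398 = 0.640704, p̂₂ = 156/283 = 0.551237.
Pooled p̂ = (255+156)/(398+283) = 411/681 = 0.603524.
SE = √(p̂(1−p̂)(1/n₁+1/n₂)) = √(0.603524·0.396476·0.00604613) = √(0.00144673) = 0.038036.
z = (0.640704 − 0.551237)/0.038036 = 0.089467/0.038036 = 2.3522.
Two-sided p-value ≈ 2·Φ(−2.352) = 0.0187.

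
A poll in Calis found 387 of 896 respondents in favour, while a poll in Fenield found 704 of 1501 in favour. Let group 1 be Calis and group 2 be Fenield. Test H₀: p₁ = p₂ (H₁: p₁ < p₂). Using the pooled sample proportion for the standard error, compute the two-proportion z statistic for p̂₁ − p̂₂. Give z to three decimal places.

z = -1.765

p̂₁ = 387/896 = 0.43192, p̂₂ = 704/1501 = 0.46902.
Pooled p̂ = (387+704)/(896+1501) = 1091/2397 = 0.45515.
SE = √(0.247989 × 0.00178229) = 0.02102.
z = (0.43192 − 0.46902)/0.02102 = -0.03710/0.02102 = -1.765.
p-value = P(Z < -1.765) ≈ 0.0388.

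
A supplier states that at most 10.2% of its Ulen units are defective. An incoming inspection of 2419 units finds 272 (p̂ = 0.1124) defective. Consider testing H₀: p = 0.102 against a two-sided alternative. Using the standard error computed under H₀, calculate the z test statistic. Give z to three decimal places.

z = 1.697

p̂ = 272/2419 = 0.112443.
Standard error under H₀: √(0.102×0.898/2419) = 0.006153.
z = (0.112443 − 0.102)/0.006153 = 0.010443/0.006153 = 1.697.
p-value = 2·P(Z > 1.697) ≈ 0.0897.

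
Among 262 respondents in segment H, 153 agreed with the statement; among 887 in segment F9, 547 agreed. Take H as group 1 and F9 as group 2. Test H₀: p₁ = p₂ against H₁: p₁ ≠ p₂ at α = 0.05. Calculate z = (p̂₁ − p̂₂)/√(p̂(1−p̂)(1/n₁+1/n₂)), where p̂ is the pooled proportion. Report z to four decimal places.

p̂₁ = 153/262 = 0.583969, p̂₂ = 547/887 = 0.616685.
Pooled p̂ = (153+547)/(262+887) = 700/1149 = 0.609225.
SE = √(0.23807 × 0.00494419) = 0.034308.
z = (0.583969 − 0.616685)/0.034308 = -0.032716/0.034308 = -0.9536.
Two-sided p-value ≈ 2·Φ(−0.954) = 0.3403; since p > α = 0.05, fail to reject H₀.

z = -0.9536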